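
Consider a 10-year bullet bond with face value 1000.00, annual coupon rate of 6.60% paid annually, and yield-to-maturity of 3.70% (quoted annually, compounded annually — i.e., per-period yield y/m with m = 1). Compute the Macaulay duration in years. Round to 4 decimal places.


Answer: Macaulay duration = 7.8948 years

Derivation:
Coupon per period c = face * coupon_rate / m = 66.000000
Periods per year m = 1; per-period yield y/m = 0.037000
Number of cashflows N = 10
Cashflows (t years, CF_t, discount factor 1/(1+y/m)^(m*t), PV):
  t = 1.0000: CF_t = 66.000000, DF = 0.964320, PV = 63.645130
  t = 2.0000: CF_t = 66.000000, DF = 0.929913, PV = 61.374282
  t = 3.0000: CF_t = 66.000000, DF = 0.896734, PV = 59.184457
  t = 4.0000: CF_t = 66.000000, DF = 0.864739, PV = 57.072765
  t = 5.0000: CF_t = 66.000000, DF = 0.833885, PV = 55.036417
  t = 6.0000: CF_t = 66.000000, DF = 0.804132, PV = 53.072726
  t = 7.0000: CF_t = 66.000000, DF = 0.775441, PV = 51.179100
  t = 8.0000: CF_t = 66.000000, DF = 0.747773, PV = 49.353037
  t = 9.0000: CF_t = 66.000000, DF = 0.721093, PV = 47.592128
  t = 10.0000: CF_t = 1066.000000, DF = 0.695364, PV = 741.258422
Price P = sum_t PV_t = 1238.768464
Macaulay numerator sum_t t * PV_t:
  t * PV_t at t = 1.0000: 63.645130
  t * PV_t at t = 2.0000: 122.748564
  t * PV_t at t = 3.0000: 177.553371
  t * PV_t at t = 4.0000: 228.291058
  t * PV_t at t = 5.0000: 275.182086
  t * PV_t at t = 6.0000: 318.436358
  t * PV_t at t = 7.0000: 358.253697
  t * PV_t at t = 8.0000: 394.824298
  t * PV_t at t = 9.0000: 428.329156
  t * PV_t at t = 10.0000: 7412.584221
Macaulay duration D = (sum_t t * PV_t) / P = 9779.847937 / 1238.768464 = 7.894815


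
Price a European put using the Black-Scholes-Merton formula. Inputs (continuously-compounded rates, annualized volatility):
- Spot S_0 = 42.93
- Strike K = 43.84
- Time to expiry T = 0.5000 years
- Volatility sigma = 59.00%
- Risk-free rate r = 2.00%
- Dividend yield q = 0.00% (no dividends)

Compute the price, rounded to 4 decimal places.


Answer: Price = 7.3721

Derivation:
d1 = (ln(S/K) + (r - q + 0.5*sigma^2) * T) / (sigma * sqrt(T)) = 0.18228791
d2 = d1 - sigma * sqrt(T) = -0.23490509
exp(-rT) = 0.99004983; exp(-qT) = 1.00000000
P = K * exp(-rT) * N(-d2) - S_0 * exp(-qT) * N(-d1)
N(-d1) = 0.42767839; N(-d2) = 0.59285880
P = 43.8400 * 0.99004983 * 0.59285880 - 42.9300 * 1.00000000 * 0.42767839 = 7.3721


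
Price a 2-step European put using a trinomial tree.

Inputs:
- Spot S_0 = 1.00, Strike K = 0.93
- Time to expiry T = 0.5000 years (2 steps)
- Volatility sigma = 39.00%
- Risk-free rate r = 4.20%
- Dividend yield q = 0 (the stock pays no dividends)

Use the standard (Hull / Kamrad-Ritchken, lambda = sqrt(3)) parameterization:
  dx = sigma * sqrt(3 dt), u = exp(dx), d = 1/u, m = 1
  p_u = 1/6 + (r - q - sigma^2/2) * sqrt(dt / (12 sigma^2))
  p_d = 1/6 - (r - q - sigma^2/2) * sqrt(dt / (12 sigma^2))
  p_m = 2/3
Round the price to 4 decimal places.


dt = T/N = 0.250000; dx = sigma*sqrt(3*dt) = 0.337750
u = exp(dx) = 1.401790; d = 1/u = 0.713374
p_u = 0.154065, p_m = 0.666667, p_d = 0.179268
Discount per step: exp(-r*dt) = 0.989555
Stock lattice S(k, j) with j the centered position index:
  k=0: S(0,+0) = 1.0000
  k=1: S(1,-1) = 0.7134; S(1,+0) = 1.0000; S(1,+1) = 1.4018
  k=2: S(2,-2) = 0.5089; S(2,-1) = 0.7134; S(2,+0) = 1.0000; S(2,+1) = 1.4018; S(2,+2) = 1.9650
Terminal payoffs V(N, j) = max(K - S_T, 0):
  V(2,-2) = 0.421098; V(2,-1) = 0.216626; V(2,+0) = 0.000000; V(2,+1) = 0.000000; V(2,+2) = 0.000000
Backward induction: V(k, j) = exp(-r*dt) * [p_u * V(k+1, j+1) + p_m * V(k+1, j) + p_d * V(k+1, j-1)]
  V(1,-1) = exp(-r*dt) * [p_u*0.000000 + p_m*0.216626 + p_d*0.421098] = 0.217610
  V(1,+0) = exp(-r*dt) * [p_u*0.000000 + p_m*0.000000 + p_d*0.216626] = 0.038429
  V(1,+1) = exp(-r*dt) * [p_u*0.000000 + p_m*0.000000 + p_d*0.000000] = 0.000000
  V(0,+0) = exp(-r*dt) * [p_u*0.000000 + p_m*0.038429 + p_d*0.217610] = 0.063955

Answer: Price = V(0,0) = 0.0640


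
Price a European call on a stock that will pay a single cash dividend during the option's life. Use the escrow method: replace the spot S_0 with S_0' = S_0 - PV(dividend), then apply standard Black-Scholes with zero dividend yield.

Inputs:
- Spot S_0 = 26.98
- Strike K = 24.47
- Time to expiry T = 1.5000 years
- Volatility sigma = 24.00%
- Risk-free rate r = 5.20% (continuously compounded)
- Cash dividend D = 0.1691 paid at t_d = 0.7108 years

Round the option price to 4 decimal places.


Answer: Price = 5.4438

Derivation:
PV(D) = D * exp(-r * t_d) = 0.1691 * 0.96371314 = 0.16296389
S_0' = S_0 - PV(D) = 26.9800 - 0.16296389 = 26.81703611
d1 = (ln(S_0'/K) + (r + sigma^2/2)*T) / (sigma*sqrt(T)) = 0.72392452
d2 = d1 - sigma*sqrt(T) = 0.42998576
exp(-rT) = 0.92496443
N(d1) = 0.76544396; N(d2) = 0.66639700
C = S_0' * N(d1) - K * exp(-rT) * N(d2) = 26.81703611 * 0.76544396 - 24.4700 * 0.92496443 * 0.66639700 = 5.4438


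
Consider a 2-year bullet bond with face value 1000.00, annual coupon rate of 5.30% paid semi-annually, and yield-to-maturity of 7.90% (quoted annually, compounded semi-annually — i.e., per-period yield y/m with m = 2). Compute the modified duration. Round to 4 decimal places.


Coupon per period c = face * coupon_rate / m = 26.500000
Periods per year m = 2; per-period yield y/m = 0.039500
Number of cashflows N = 4
Cashflows (t years, CF_t, discount factor 1/(1+y/m)^(m*t), PV):
  t = 0.5000: CF_t = 26.500000, DF = 0.962001, PV = 25.493025
  t = 1.0000: CF_t = 26.500000, DF = 0.925446, PV = 24.524315
  t = 1.5000: CF_t = 26.500000, DF = 0.890280, PV = 23.592415
  t = 2.0000: CF_t = 1026.500000, DF = 0.856450, PV = 879.145949
Price P = sum_t PV_t = 952.755704
First compute Macaulay numerator sum_t t * PV_t:
  t * PV_t at t = 0.5000: 12.746513
  t * PV_t at t = 1.0000: 24.524315
  t * PV_t at t = 1.5000: 35.388622
  t * PV_t at t = 2.0000: 1758.291897
Macaulay duration D = 1830.951347 / 952.755704 = 1.921743
Modified duration = D / (1 + y/m) = 1.921743 / (1 + 0.039500) = 1.848718

Answer: Modified duration = 1.8487


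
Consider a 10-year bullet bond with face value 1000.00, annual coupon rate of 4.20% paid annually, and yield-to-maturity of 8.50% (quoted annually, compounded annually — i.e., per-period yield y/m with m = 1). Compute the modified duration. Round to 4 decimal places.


Answer: Modified duration = 7.3889

Derivation:
Coupon per period c = face * coupon_rate / m = 42.000000
Periods per year m = 1; per-period yield y/m = 0.085000
Number of cashflows N = 10
Cashflows (t years, CF_t, discount factor 1/(1+y/m)^(m*t), PV):
  t = 1.0000: CF_t = 42.000000, DF = 0.921659, PV = 38.709677
  t = 2.0000: CF_t = 42.000000, DF = 0.849455, PV = 35.677122
  t = 3.0000: CF_t = 42.000000, DF = 0.782908, PV = 32.882140
  t = 4.0000: CF_t = 42.000000, DF = 0.721574, PV = 30.306120
  t = 5.0000: CF_t = 42.000000, DF = 0.665045, PV = 27.931908
  t = 6.0000: CF_t = 42.000000, DF = 0.612945, PV = 25.743694
  t = 7.0000: CF_t = 42.000000, DF = 0.564926, PV = 23.726907
  t = 8.0000: CF_t = 42.000000, DF = 0.520669, PV = 21.868117
  t = 9.0000: CF_t = 42.000000, DF = 0.479880, PV = 20.154946
  t = 10.0000: CF_t = 1042.000000, DF = 0.442285, PV = 460.861402
Price P = sum_t PV_t = 717.862033
First compute Macaulay numerator sum_t t * PV_t:
  t * PV_t at t = 1.0000: 38.709677
  t * PV_t at t = 2.0000: 71.354244
  t * PV_t at t = 3.0000: 98.646420
  t * PV_t at t = 4.0000: 121.224480
  t * PV_t at t = 5.0000: 139.659539
  t * PV_t at t = 6.0000: 154.462163
  t * PV_t at t = 7.0000: 166.088347
  t * PV_t at t = 8.0000: 174.944934
  t * PV_t at t = 9.0000: 181.394517
  t * PV_t at t = 10.0000: 4608.614025
Macaulay duration D = 5755.098347 / 717.862033 = 8.016998
Modified duration = D / (1 + y/m) = 8.016998 / (1 + 0.085000) = 7.388938


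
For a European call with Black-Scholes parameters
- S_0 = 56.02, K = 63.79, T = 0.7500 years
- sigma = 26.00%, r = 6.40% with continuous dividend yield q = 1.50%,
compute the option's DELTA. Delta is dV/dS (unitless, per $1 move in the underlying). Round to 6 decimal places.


d1 = -0.3010556047; d2 = -0.5262222097
phi(d1) = 0.3812668437; exp(-qT) = 0.9888130446; exp(-rT) = 0.9531337871
N(d1) = 0.3816860469
Delta = exp(-qT) * N(d1) = 0.9888130446 * 0.3816860469 = 0.377416

Answer: Delta = 0.377416


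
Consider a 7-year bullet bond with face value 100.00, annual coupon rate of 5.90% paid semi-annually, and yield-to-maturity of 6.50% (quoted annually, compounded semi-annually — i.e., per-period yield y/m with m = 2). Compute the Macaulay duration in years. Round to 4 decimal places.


Coupon per period c = face * coupon_rate / m = 2.950000
Periods per year m = 2; per-period yield y/m = 0.032500
Number of cashflows N = 14
Cashflows (t years, CF_t, discount factor 1/(1+y/m)^(m*t), PV):
  t = 0.5000: CF_t = 2.950000, DF = 0.968523, PV = 2.857143
  t = 1.0000: CF_t = 2.950000, DF = 0.938037, PV = 2.767209
  t = 1.5000: CF_t = 2.950000, DF = 0.908510, PV = 2.680105
  t = 2.0000: CF_t = 2.950000, DF = 0.879913, PV = 2.595743
  t = 2.5000: CF_t = 2.950000, DF = 0.852216, PV = 2.514037
  t = 3.0000: CF_t = 2.950000, DF = 0.825391, PV = 2.434903
  t = 3.5000: CF_t = 2.950000, DF = 0.799410, PV = 2.358260
  t = 4.0000: CF_t = 2.950000, DF = 0.774247, PV = 2.284029
  t = 4.5000: CF_t = 2.950000, DF = 0.749876, PV = 2.212134
  t = 5.0000: CF_t = 2.950000, DF = 0.726272, PV = 2.142503
  t = 5.5000: CF_t = 2.950000, DF = 0.703411, PV = 2.075063
  t = 6.0000: CF_t = 2.950000, DF = 0.681270, PV = 2.009747
  t = 6.5000: CF_t = 2.950000, DF = 0.659826, PV = 1.946486
  t = 7.0000: CF_t = 102.950000, DF = 0.639056, PV = 65.790851
Price P = sum_t PV_t = 96.668212
Macaulay numerator sum_t t * PV_t:
  t * PV_t at t = 0.5000: 1.428571
  t * PV_t at t = 1.0000: 2.767209
  t * PV_t at t = 1.5000: 4.020158
  t * PV_t at t = 2.0000: 5.191487
  t * PV_t at t = 2.5000: 6.285093
  t * PV_t at t = 3.0000: 7.304709
  t * PV_t at t = 3.5000: 8.253908
  t * PV_t at t = 4.0000: 9.136114
  t * PV_t at t = 4.5000: 9.954604
  t * PV_t at t = 5.0000: 10.712514
  t * PV_t at t = 5.5000: 11.412848
  t * PV_t at t = 6.0000: 12.058479
  t * PV_t at t = 6.5000: 12.652157
  t * PV_t at t = 7.0000: 460.535959
Macaulay duration D = (sum_t t * PV_t) / P = 561.713812 / 96.668212 = 5.810740

Answer: Macaulay duration = 5.8107 years


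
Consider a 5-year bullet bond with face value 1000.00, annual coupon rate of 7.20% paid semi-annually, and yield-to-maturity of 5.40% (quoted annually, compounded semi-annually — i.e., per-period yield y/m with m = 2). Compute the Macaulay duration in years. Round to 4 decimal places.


Coupon per period c = face * coupon_rate / m = 36.000000
Periods per year m = 2; per-period yield y/m = 0.027000
Number of cashflows N = 10
Cashflows (t years, CF_t, discount factor 1/(1+y/m)^(m*t), PV):
  t = 0.5000: CF_t = 36.000000, DF = 0.973710, PV = 35.053554
  t = 1.0000: CF_t = 36.000000, DF = 0.948111, PV = 34.131990
  t = 1.5000: CF_t = 36.000000, DF = 0.923185, PV = 33.234655
  t = 2.0000: CF_t = 36.000000, DF = 0.898914, PV = 32.360910
  t = 2.5000: CF_t = 36.000000, DF = 0.875282, PV = 31.510136
  t = 3.0000: CF_t = 36.000000, DF = 0.852270, PV = 30.681730
  t = 3.5000: CF_t = 36.000000, DF = 0.829864, PV = 29.875102
  t = 4.0000: CF_t = 36.000000, DF = 0.808047, PV = 29.089681
  t = 4.5000: CF_t = 36.000000, DF = 0.786803, PV = 28.324908
  t = 5.0000: CF_t = 1036.000000, DF = 0.766118, PV = 793.698061
Price P = sum_t PV_t = 1077.960727
Macaulay numerator sum_t t * PV_t:
  t * PV_t at t = 0.5000: 17.526777
  t * PV_t at t = 1.0000: 34.131990
  t * PV_t at t = 1.5000: 49.851982
  t * PV_t at t = 2.0000: 64.721820
  t * PV_t at t = 2.5000: 78.775341
  t * PV_t at t = 3.0000: 92.045189
  t * PV_t at t = 3.5000: 104.562857
  t * PV_t at t = 4.0000: 116.358722
  t * PV_t at t = 4.5000: 127.462086
  t * PV_t at t = 5.0000: 3968.490306
Macaulay duration D = (sum_t t * PV_t) / P = 4653.927070 / 1077.960727 = 4.317344

Answer: Macaulay duration = 4.3173 years


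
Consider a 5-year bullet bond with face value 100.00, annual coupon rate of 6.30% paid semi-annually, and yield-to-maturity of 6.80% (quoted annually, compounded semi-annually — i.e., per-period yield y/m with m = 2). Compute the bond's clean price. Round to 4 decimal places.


Coupon per period c = face * coupon_rate / m = 3.150000
Periods per year m = 2; per-period yield y/m = 0.034000
Number of cashflows N = 10
Cashflows (t years, CF_t, discount factor 1/(1+y/m)^(m*t), PV):
  t = 0.5000: CF_t = 3.150000, DF = 0.967118, PV = 3.046422
  t = 1.0000: CF_t = 3.150000, DF = 0.935317, PV = 2.946249
  t = 1.5000: CF_t = 3.150000, DF = 0.904562, PV = 2.849371
  t = 2.0000: CF_t = 3.150000, DF = 0.874818, PV = 2.755678
  t = 2.5000: CF_t = 3.150000, DF = 0.846052, PV = 2.665065
  t = 3.0000: CF_t = 3.150000, DF = 0.818233, PV = 2.577433
  t = 3.5000: CF_t = 3.150000, DF = 0.791327, PV = 2.492681
  t = 4.0000: CF_t = 3.150000, DF = 0.765307, PV = 2.410717
  t = 4.5000: CF_t = 3.150000, DF = 0.740142, PV = 2.331448
  t = 5.0000: CF_t = 103.150000, DF = 0.715805, PV = 73.835266
Price P = sum_t PV_t = 97.910329

Answer: Price = 97.9103


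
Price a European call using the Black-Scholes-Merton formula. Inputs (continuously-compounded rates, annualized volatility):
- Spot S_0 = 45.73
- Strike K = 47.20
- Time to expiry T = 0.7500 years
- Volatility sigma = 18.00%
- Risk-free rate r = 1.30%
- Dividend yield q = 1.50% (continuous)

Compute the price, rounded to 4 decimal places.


Answer: Price = 2.1589

Derivation:
d1 = (ln(S/K) + (r - q + 0.5*sigma^2) * T) / (sigma * sqrt(T)) = -0.13464677
d2 = d1 - sigma * sqrt(T) = -0.29053135
exp(-rT) = 0.99029738; exp(-qT) = 0.98881304
C = S_0 * exp(-qT) * N(d1) - K * exp(-rT) * N(d2)
N(d1) = 0.44644558; N(d2) = 0.38570489
C = 45.7300 * 0.98881304 * 0.44644558 - 47.2000 * 0.99029738 * 0.38570489 = 2.1589


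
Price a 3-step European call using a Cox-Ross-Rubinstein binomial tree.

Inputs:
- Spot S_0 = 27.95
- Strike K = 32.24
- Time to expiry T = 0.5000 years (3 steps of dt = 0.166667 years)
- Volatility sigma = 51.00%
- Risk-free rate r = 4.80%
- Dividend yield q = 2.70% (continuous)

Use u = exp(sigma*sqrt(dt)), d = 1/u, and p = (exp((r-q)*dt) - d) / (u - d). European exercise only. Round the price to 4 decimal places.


dt = T/N = 0.166667
u = exp(sigma*sqrt(dt)) = 1.231468; d = 1/u = 0.812039
p = (exp((r-q)*dt) - d) / (u - d) = 0.456495
Discount per step: exp(-r*dt) = 0.992032
Stock lattice S(k, i) with i counting down-moves:
  k=0: S(0,0) = 27.9500
  k=1: S(1,0) = 34.4195; S(1,1) = 22.6965
  k=2: S(2,0) = 42.3865; S(2,1) = 27.9500; S(2,2) = 18.4304
  k=3: S(3,0) = 52.1976; S(3,1) = 34.4195; S(3,2) = 22.6965; S(3,3) = 14.9662
Terminal payoffs V(N, i) = max(S_T - K, 0):
  V(3,0) = 19.957630; V(3,1) = 2.179519; V(3,2) = 0.000000; V(3,3) = 0.000000
Backward induction: V(k, i) = exp(-r*dt) * [p * V(k+1, i) + (1-p) * V(k+1, i+1)].
  V(2,0) = exp(-r*dt) * [p*19.957630 + (1-p)*2.179519] = 10.213103
  V(2,1) = exp(-r*dt) * [p*2.179519 + (1-p)*0.000000] = 0.987012
  V(2,2) = exp(-r*dt) * [p*0.000000 + (1-p)*0.000000] = 0.000000
  V(1,0) = exp(-r*dt) * [p*10.213103 + (1-p)*0.987012] = 5.157252
  V(1,1) = exp(-r*dt) * [p*0.987012 + (1-p)*0.000000] = 0.446976
  V(0,0) = exp(-r*dt) * [p*5.157252 + (1-p)*0.446976] = 2.576498

Answer: Price = V(0,0) = 2.5765


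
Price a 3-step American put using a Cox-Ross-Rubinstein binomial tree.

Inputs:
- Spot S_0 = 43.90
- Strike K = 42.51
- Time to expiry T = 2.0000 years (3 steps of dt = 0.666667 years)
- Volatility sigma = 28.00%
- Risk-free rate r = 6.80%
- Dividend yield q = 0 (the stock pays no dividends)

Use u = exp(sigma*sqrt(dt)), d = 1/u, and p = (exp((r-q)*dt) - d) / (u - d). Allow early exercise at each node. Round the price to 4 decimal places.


dt = T/N = 0.666667
u = exp(sigma*sqrt(dt)) = 1.256863; d = 1/u = 0.795632
p = (exp((r-q)*dt) - d) / (u - d) = 0.543642
Discount per step: exp(-r*dt) = 0.955679
Stock lattice S(k, i) with i counting down-moves:
  k=0: S(0,0) = 43.9000
  k=1: S(1,0) = 55.1763; S(1,1) = 34.9282
  k=2: S(2,0) = 69.3490; S(2,1) = 43.9000; S(2,2) = 27.7900
  k=3: S(3,0) = 87.1623; S(3,1) = 55.1763; S(3,2) = 34.9282; S(3,3) = 22.1106
Terminal payoffs V(N, i) = max(K - S_T, 0):
  V(3,0) = 0.000000; V(3,1) = 0.000000; V(3,2) = 7.581774; V(3,3) = 20.399399
Backward induction: V(k, i) = exp(-r*dt) * [p * V(k+1, i) + (1-p) * V(k+1, i+1)]; then take max(V_cont, immediate exercise) for American.
  V(2,0) = exp(-r*dt) * [p*0.000000 + (1-p)*0.000000] = 0.000000; exercise = 0.000000; V(2,0) = max -> 0.000000
  V(2,1) = exp(-r*dt) * [p*0.000000 + (1-p)*7.581774] = 3.306649; exercise = 0.000000; V(2,1) = max -> 3.306649
  V(2,2) = exp(-r*dt) * [p*7.581774 + (1-p)*20.399399] = 12.835909; exercise = 14.720000; V(2,2) = max -> 14.720000
  V(1,0) = exp(-r*dt) * [p*0.000000 + (1-p)*3.306649] = 1.442133; exercise = 0.000000; V(1,0) = max -> 1.442133
  V(1,1) = exp(-r*dt) * [p*3.306649 + (1-p)*14.720000] = 8.137815; exercise = 7.581774; V(1,1) = max -> 8.137815
  V(0,0) = exp(-r*dt) * [p*1.442133 + (1-p)*8.137815] = 4.298413; exercise = 0.000000; V(0,0) = max -> 4.298413

Answer: Price = V(0,0) = 4.2984


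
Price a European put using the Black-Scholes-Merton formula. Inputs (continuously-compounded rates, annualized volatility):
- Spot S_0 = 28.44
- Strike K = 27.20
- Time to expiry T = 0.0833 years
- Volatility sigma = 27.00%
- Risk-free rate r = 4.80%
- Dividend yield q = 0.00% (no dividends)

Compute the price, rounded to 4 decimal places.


d1 = (ln(S/K) + (r - q + 0.5*sigma^2) * T) / (sigma * sqrt(T)) = 0.66234447
d2 = d1 - sigma * sqrt(T) = 0.58441778
exp(-rT) = 0.99600958; exp(-qT) = 1.00000000
P = K * exp(-rT) * N(-d2) - S_0 * exp(-qT) * N(-d1)
N(-d1) = 0.25387524; N(-d2) = 0.27946963
P = 27.2000 * 0.99600958 * 0.27946963 - 28.4400 * 1.00000000 * 0.25387524 = 0.3510

Answer: Price = 0.3510


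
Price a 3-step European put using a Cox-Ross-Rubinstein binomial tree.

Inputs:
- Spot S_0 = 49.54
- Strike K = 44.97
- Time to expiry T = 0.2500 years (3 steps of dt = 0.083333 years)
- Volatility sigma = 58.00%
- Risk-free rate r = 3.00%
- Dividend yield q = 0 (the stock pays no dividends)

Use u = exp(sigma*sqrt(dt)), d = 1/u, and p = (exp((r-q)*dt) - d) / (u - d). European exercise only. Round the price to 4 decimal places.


Answer: Price = V(0,0) = 3.4841

Derivation:
dt = T/N = 0.083333
u = exp(sigma*sqrt(dt)) = 1.182264; d = 1/u = 0.845834
p = (exp((r-q)*dt) - d) / (u - d) = 0.465680
Discount per step: exp(-r*dt) = 0.997503
Stock lattice S(k, i) with i counting down-moves:
  k=0: S(0,0) = 49.5400
  k=1: S(1,0) = 58.5694; S(1,1) = 41.9026
  k=2: S(2,0) = 69.2445; S(2,1) = 49.5400; S(2,2) = 35.4427
  k=3: S(3,0) = 81.8653; S(3,1) = 58.5694; S(3,2) = 41.9026; S(3,3) = 29.9787
Terminal payoffs V(N, i) = max(K - S_T, 0):
  V(3,0) = 0.000000; V(3,1) = 0.000000; V(3,2) = 3.067359; V(3,3) = 14.991343
Backward induction: V(k, i) = exp(-r*dt) * [p * V(k+1, i) + (1-p) * V(k+1, i+1)].
  V(2,0) = exp(-r*dt) * [p*0.000000 + (1-p)*0.000000] = 0.000000
  V(2,1) = exp(-r*dt) * [p*0.000000 + (1-p)*3.067359] = 1.634860
  V(2,2) = exp(-r*dt) * [p*3.067359 + (1-p)*14.991343] = 9.415017
  V(1,0) = exp(-r*dt) * [p*0.000000 + (1-p)*1.634860] = 0.871357
  V(1,1) = exp(-r*dt) * [p*1.634860 + (1-p)*9.415017] = 5.777492
  V(0,0) = exp(-r*dt) * [p*0.871357 + (1-p)*5.777492] = 3.484083


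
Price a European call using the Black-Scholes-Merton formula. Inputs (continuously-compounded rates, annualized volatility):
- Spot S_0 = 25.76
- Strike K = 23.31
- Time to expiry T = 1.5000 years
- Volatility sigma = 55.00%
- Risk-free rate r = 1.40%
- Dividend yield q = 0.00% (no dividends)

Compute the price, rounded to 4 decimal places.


d1 = (ln(S/K) + (r - q + 0.5*sigma^2) * T) / (sigma * sqrt(T)) = 0.51634568
d2 = d1 - sigma * sqrt(T) = -0.15726400
exp(-rT) = 0.97921896; exp(-qT) = 1.00000000
C = S_0 * exp(-qT) * N(d1) - K * exp(-rT) * N(d2)
N(d1) = 0.69719350; N(d2) = 0.43751840
C = 25.7600 * 1.00000000 * 0.69719350 - 23.3100 * 0.97921896 * 0.43751840 = 7.9731

Answer: Price = 7.9731


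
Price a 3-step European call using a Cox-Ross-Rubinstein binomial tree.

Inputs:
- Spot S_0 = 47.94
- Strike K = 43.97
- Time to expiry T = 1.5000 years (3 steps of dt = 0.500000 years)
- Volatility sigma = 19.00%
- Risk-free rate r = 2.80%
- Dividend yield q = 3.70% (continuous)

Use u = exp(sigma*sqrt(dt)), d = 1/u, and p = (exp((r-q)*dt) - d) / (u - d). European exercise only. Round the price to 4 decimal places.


dt = T/N = 0.500000
u = exp(sigma*sqrt(dt)) = 1.143793; d = 1/u = 0.874284
p = (exp((r-q)*dt) - d) / (u - d) = 0.449803
Discount per step: exp(-r*dt) = 0.986098
Stock lattice S(k, i) with i counting down-moves:
  k=0: S(0,0) = 47.9400
  k=1: S(1,0) = 54.8335; S(1,1) = 41.9132
  k=2: S(2,0) = 62.7181; S(2,1) = 47.9400; S(2,2) = 36.6440
  k=3: S(3,0) = 71.7366; S(3,1) = 54.8335; S(3,2) = 41.9132; S(3,3) = 32.0373
Terminal payoffs V(N, i) = max(S_T - K, 0):
  V(3,0) = 27.766601; V(3,1) = 10.863456; V(3,2) = 0.000000; V(3,3) = 0.000000
Backward induction: V(k, i) = exp(-r*dt) * [p * V(k+1, i) + (1-p) * V(k+1, i+1)].
  V(2,0) = exp(-r*dt) * [p*27.766601 + (1-p)*10.863456] = 18.209817
  V(2,1) = exp(-r*dt) * [p*10.863456 + (1-p)*0.000000] = 4.818486
  V(2,2) = exp(-r*dt) * [p*0.000000 + (1-p)*0.000000] = 0.000000
  V(1,0) = exp(-r*dt) * [p*18.209817 + (1-p)*4.818486] = 10.691222
  V(1,1) = exp(-r*dt) * [p*4.818486 + (1-p)*0.000000] = 2.137239
  V(0,0) = exp(-r*dt) * [p*10.691222 + (1-p)*2.137239] = 5.901646

Answer: Price = V(0,0) = 5.9016


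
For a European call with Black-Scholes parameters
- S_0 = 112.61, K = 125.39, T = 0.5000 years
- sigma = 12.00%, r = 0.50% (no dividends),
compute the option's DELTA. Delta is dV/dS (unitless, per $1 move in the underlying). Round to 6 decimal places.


d1 = -1.1949911149; d2 = -1.2798439286
phi(d1) = 0.1953543059; exp(-qT) = 1.0000000000; exp(-rT) = 0.9975031224
N(d1) = 0.1160452508
Delta = exp(-qT) * N(d1) = 1.0000000000 * 0.1160452508 = 0.116045

Answer: Delta = 0.116045


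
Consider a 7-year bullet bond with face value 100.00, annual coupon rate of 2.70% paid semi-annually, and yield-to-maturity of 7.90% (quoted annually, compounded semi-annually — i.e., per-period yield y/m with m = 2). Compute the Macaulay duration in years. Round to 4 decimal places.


Answer: Macaulay duration = 6.2963 years

Derivation:
Coupon per period c = face * coupon_rate / m = 1.350000
Periods per year m = 2; per-period yield y/m = 0.039500
Number of cashflows N = 14
Cashflows (t years, CF_t, discount factor 1/(1+y/m)^(m*t), PV):
  t = 0.5000: CF_t = 1.350000, DF = 0.962001, PV = 1.298701
  t = 1.0000: CF_t = 1.350000, DF = 0.925446, PV = 1.249352
  t = 1.5000: CF_t = 1.350000, DF = 0.890280, PV = 1.201878
  t = 2.0000: CF_t = 1.350000, DF = 0.856450, PV = 1.156208
  t = 2.5000: CF_t = 1.350000, DF = 0.823906, PV = 1.112273
  t = 3.0000: CF_t = 1.350000, DF = 0.792598, PV = 1.070007
  t = 3.5000: CF_t = 1.350000, DF = 0.762480, PV = 1.029348
  t = 4.0000: CF_t = 1.350000, DF = 0.733507, PV = 0.990234
  t = 4.5000: CF_t = 1.350000, DF = 0.705634, PV = 0.952606
  t = 5.0000: CF_t = 1.350000, DF = 0.678821, PV = 0.916408
  t = 5.5000: CF_t = 1.350000, DF = 0.653026, PV = 0.881585
  t = 6.0000: CF_t = 1.350000, DF = 0.628212, PV = 0.848086
  t = 6.5000: CF_t = 1.350000, DF = 0.604340, PV = 0.815859
  t = 7.0000: CF_t = 101.350000, DF = 0.581376, PV = 58.922456
Price P = sum_t PV_t = 72.445002
Macaulay numerator sum_t t * PV_t:
  t * PV_t at t = 0.5000: 0.649351
  t * PV_t at t = 1.0000: 1.249352
  t * PV_t at t = 1.5000: 1.802817
  t * PV_t at t = 2.0000: 2.312415
  t * PV_t at t = 2.5000: 2.780682
  t * PV_t at t = 3.0000: 3.210022
  t * PV_t at t = 3.5000: 3.602719
  t * PV_t at t = 4.0000: 3.960936
  t * PV_t at t = 4.5000: 4.286727
  t * PV_t at t = 5.0000: 4.582040
  t * PV_t at t = 5.5000: 4.848719
  t * PV_t at t = 6.0000: 5.088515
  t * PV_t at t = 6.5000: 5.303086
  t * PV_t at t = 7.0000: 412.457193
Macaulay duration D = (sum_t t * PV_t) / P = 456.134574 / 72.445002 = 6.296288


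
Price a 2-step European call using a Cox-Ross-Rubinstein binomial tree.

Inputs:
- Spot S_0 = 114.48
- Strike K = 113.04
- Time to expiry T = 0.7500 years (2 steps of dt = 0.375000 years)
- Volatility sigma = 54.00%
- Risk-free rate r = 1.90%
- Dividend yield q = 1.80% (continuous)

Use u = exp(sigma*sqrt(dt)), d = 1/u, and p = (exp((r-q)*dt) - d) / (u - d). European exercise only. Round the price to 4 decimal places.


dt = T/N = 0.375000
u = exp(sigma*sqrt(dt)) = 1.391916; d = 1/u = 0.718434
p = (exp((r-q)*dt) - d) / (u - d) = 0.418632
Discount per step: exp(-r*dt) = 0.992900
Stock lattice S(k, i) with i counting down-moves:
  k=0: S(0,0) = 114.4800
  k=1: S(1,0) = 159.3465; S(1,1) = 82.2464
  k=2: S(2,0) = 221.7970; S(2,1) = 114.4800; S(2,2) = 59.0886
Terminal payoffs V(N, i) = max(S_T - K, 0):
  V(2,0) = 108.756959; V(2,1) = 1.440000; V(2,2) = 0.000000
Backward induction: V(k, i) = exp(-r*dt) * [p * V(k+1, i) + (1-p) * V(k+1, i+1)].
  V(1,0) = exp(-r*dt) * [p*108.756959 + (1-p)*1.440000] = 46.037108
  V(1,1) = exp(-r*dt) * [p*1.440000 + (1-p)*0.000000] = 0.598550
  V(0,0) = exp(-r*dt) * [p*46.037108 + (1-p)*0.598550] = 19.481276

Answer: Price = V(0,0) = 19.4813


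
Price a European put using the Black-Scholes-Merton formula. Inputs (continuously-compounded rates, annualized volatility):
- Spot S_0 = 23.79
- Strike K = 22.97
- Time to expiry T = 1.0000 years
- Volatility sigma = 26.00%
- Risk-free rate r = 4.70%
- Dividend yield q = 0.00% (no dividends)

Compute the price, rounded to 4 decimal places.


d1 = (ln(S/K) + (r - q + 0.5*sigma^2) * T) / (sigma * sqrt(T)) = 0.44567811
d2 = d1 - sigma * sqrt(T) = 0.18567811
exp(-rT) = 0.95408740; exp(-qT) = 1.00000000
P = K * exp(-rT) * N(-d2) - S_0 * exp(-qT) * N(-d1)
N(-d1) = 0.32791489; N(-d2) = 0.42634860
P = 22.9700 * 0.95408740 * 0.42634860 - 23.7900 * 1.00000000 * 0.32791489 = 1.5425

Answer: Price = 1.5425


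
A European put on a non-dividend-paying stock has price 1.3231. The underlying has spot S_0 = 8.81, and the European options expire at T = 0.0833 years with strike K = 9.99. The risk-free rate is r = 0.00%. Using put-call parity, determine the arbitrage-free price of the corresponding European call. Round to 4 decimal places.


Answer: Call price = 0.1431

Derivation:
Put-call parity: C - P = S_0 * exp(-qT) - K * exp(-rT).
S_0 * exp(-qT) = 8.8100 * 1.00000000 = 8.81000000
K * exp(-rT) = 9.9900 * 1.00000000 = 9.99000000
C = P + S*exp(-qT) - K*exp(-rT)
C = 1.3231 + 8.81000000 - 9.99000000 = 0.1431


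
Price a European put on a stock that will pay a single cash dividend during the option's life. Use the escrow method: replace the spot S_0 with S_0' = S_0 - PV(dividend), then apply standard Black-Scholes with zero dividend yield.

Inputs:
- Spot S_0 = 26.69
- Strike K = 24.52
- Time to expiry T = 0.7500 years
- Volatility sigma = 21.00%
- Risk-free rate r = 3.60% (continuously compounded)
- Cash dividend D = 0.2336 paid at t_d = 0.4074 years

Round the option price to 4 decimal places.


PV(D) = D * exp(-r * t_d) = 0.2336 * 0.98544063 = 0.23019893
S_0' = S_0 - PV(D) = 26.6900 - 0.23019893 = 26.45980107
d1 = (ln(S_0'/K) + (r + sigma^2/2)*T) / (sigma*sqrt(T)) = 0.65804200
d2 = d1 - sigma*sqrt(T) = 0.47617667
exp(-rT) = 0.97336124
N(-d1) = 0.25525557; N(-d2) = 0.31697426
P = K * exp(-rT) * N(-d2) - S_0' * N(-d1) = 24.5200 * 0.97336124 * 0.31697426 - 26.45980107 * 0.25525557 = 0.8112

Answer: Price = 0.8112


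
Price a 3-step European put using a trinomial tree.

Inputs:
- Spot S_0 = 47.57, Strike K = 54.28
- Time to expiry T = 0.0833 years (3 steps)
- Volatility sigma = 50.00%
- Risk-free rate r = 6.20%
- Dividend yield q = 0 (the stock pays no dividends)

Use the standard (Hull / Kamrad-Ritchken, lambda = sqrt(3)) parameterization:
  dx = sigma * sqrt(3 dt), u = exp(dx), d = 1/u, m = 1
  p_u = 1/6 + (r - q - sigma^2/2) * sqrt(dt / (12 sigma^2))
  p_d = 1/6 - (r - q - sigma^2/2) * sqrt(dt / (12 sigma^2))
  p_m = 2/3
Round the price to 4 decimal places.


Answer: Price = V(0,0) = 7.1344

Derivation:
dt = T/N = 0.027767; dx = sigma*sqrt(3*dt) = 0.144309
u = exp(dx) = 1.155241; d = 1/u = 0.865620
p_u = 0.160606, p_m = 0.666667, p_d = 0.172728
Discount per step: exp(-r*dt) = 0.998280
Stock lattice S(k, j) with j the centered position index:
  k=0: S(0,+0) = 47.5700
  k=1: S(1,-1) = 41.1776; S(1,+0) = 47.5700; S(1,+1) = 54.9548
  k=2: S(2,-2) = 35.6441; S(2,-1) = 41.1776; S(2,+0) = 47.5700; S(2,+1) = 54.9548; S(2,+2) = 63.4860
  k=3: S(3,-3) = 30.8543; S(3,-2) = 35.6441; S(3,-1) = 41.1776; S(3,+0) = 47.5700; S(3,+1) = 54.9548; S(3,+2) = 63.4860; S(3,+3) = 73.3416
Terminal payoffs V(N, j) = max(K - S_T, 0):
  V(3,-3) = 23.425697; V(3,-2) = 18.635854; V(3,-1) = 13.102433; V(3,+0) = 6.710000; V(3,+1) = 0.000000; V(3,+2) = 0.000000; V(3,+3) = 0.000000
Backward induction: V(k, j) = exp(-r*dt) * [p_u * V(k+1, j+1) + p_m * V(k+1, j) + p_d * V(k+1, j-1)]
  V(2,-2) = exp(-r*dt) * [p_u*13.102433 + p_m*18.635854 + p_d*23.425697] = 18.542544
  V(2,-1) = exp(-r*dt) * [p_u*6.710000 + p_m*13.102433 + p_d*18.635854] = 13.009132
  V(2,+0) = exp(-r*dt) * [p_u*0.000000 + p_m*6.710000 + p_d*13.102433] = 6.724898
  V(2,+1) = exp(-r*dt) * [p_u*0.000000 + p_m*0.000000 + p_d*6.710000] = 1.157009
  V(2,+2) = exp(-r*dt) * [p_u*0.000000 + p_m*0.000000 + p_d*0.000000] = 0.000000
  V(1,-1) = exp(-r*dt) * [p_u*6.724898 + p_m*13.009132 + p_d*18.542544] = 12.933337
  V(1,+0) = exp(-r*dt) * [p_u*1.157009 + p_m*6.724898 + p_d*13.009132] = 6.904228
  V(1,+1) = exp(-r*dt) * [p_u*0.000000 + p_m*1.157009 + p_d*6.724898] = 1.929590
  V(0,+0) = exp(-r*dt) * [p_u*1.929590 + p_m*6.904228 + p_d*12.933337] = 7.134374


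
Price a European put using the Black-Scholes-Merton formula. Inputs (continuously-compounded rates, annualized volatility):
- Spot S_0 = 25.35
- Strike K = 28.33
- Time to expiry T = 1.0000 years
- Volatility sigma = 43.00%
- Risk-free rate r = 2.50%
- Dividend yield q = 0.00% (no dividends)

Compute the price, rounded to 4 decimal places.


Answer: Price = 5.7385

Derivation:
d1 = (ln(S/K) + (r - q + 0.5*sigma^2) * T) / (sigma * sqrt(T)) = 0.01466841
d2 = d1 - sigma * sqrt(T) = -0.41533159
exp(-rT) = 0.97530991; exp(-qT) = 1.00000000
P = K * exp(-rT) * N(-d2) - S_0 * exp(-qT) * N(-d1)
N(-d1) = 0.49414836; N(-d2) = 0.66105041
P = 28.3300 * 0.97530991 * 0.66105041 - 25.3500 * 1.00000000 * 0.49414836 = 5.7385


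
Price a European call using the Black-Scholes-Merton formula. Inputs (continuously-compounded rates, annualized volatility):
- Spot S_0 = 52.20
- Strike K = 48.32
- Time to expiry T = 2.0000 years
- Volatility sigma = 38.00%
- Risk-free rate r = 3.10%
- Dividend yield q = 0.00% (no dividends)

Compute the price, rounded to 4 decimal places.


Answer: Price = 14.0680

Derivation:
d1 = (ln(S/K) + (r - q + 0.5*sigma^2) * T) / (sigma * sqrt(T)) = 0.52779370
d2 = d1 - sigma * sqrt(T) = -0.00960746
exp(-rT) = 0.93988289; exp(-qT) = 1.00000000
C = S_0 * exp(-qT) * N(d1) - K * exp(-rT) * N(d2)
N(d1) = 0.70117873; N(d2) = 0.49616724
C = 52.2000 * 1.00000000 * 0.70117873 - 48.3200 * 0.93988289 * 0.49616724 = 14.0680


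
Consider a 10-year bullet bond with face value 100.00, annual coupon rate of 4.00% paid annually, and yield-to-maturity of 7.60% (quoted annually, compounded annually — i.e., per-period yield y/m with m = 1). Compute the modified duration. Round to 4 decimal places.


Coupon per period c = face * coupon_rate / m = 4.000000
Periods per year m = 1; per-period yield y/m = 0.076000
Number of cashflows N = 10
Cashflows (t years, CF_t, discount factor 1/(1+y/m)^(m*t), PV):
  t = 1.0000: CF_t = 4.000000, DF = 0.929368, PV = 3.717472
  t = 2.0000: CF_t = 4.000000, DF = 0.863725, PV = 3.454900
  t = 3.0000: CF_t = 4.000000, DF = 0.802718, PV = 3.210873
  t = 4.0000: CF_t = 4.000000, DF = 0.746021, PV = 2.984083
  t = 5.0000: CF_t = 4.000000, DF = 0.693328, PV = 2.773311
  t = 6.0000: CF_t = 4.000000, DF = 0.644357, PV = 2.577427
  t = 7.0000: CF_t = 4.000000, DF = 0.598845, PV = 2.395378
  t = 8.0000: CF_t = 4.000000, DF = 0.556547, PV = 2.226188
  t = 9.0000: CF_t = 4.000000, DF = 0.517237, PV = 2.068948
  t = 10.0000: CF_t = 104.000000, DF = 0.480704, PV = 49.993164
Price P = sum_t PV_t = 75.401745
First compute Macaulay numerator sum_t t * PV_t:
  t * PV_t at t = 1.0000: 3.717472
  t * PV_t at t = 2.0000: 6.909799
  t * PV_t at t = 3.0000: 9.632620
  t * PV_t at t = 4.0000: 11.936332
  t * PV_t at t = 5.0000: 13.866557
  t * PV_t at t = 6.0000: 15.464562
  t * PV_t at t = 7.0000: 16.767647
  t * PV_t at t = 8.0000: 17.809503
  t * PV_t at t = 9.0000: 18.620531
  t * PV_t at t = 10.0000: 499.931643
Macaulay duration D = 614.656667 / 75.401745 = 8.151757
Modified duration = D / (1 + y/m) = 8.151757 / (1 + 0.076000) = 7.575982

Answer: Modified duration = 7.5760


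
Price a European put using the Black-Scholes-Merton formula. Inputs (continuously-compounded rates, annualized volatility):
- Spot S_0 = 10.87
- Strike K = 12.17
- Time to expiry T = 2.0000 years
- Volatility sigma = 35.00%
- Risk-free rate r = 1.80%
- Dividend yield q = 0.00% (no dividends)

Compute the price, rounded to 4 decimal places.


d1 = (ln(S/K) + (r - q + 0.5*sigma^2) * T) / (sigma * sqrt(T)) = 0.09199014
d2 = d1 - sigma * sqrt(T) = -0.40298461
exp(-rT) = 0.96464029; exp(-qT) = 1.00000000
P = K * exp(-rT) * N(-d2) - S_0 * exp(-qT) * N(-d1)
N(-d1) = 0.46335294; N(-d2) = 0.65652023
P = 12.1700 * 0.96464029 * 0.65652023 - 10.8700 * 1.00000000 * 0.46335294 = 2.6707

Answer: Price = 2.6707


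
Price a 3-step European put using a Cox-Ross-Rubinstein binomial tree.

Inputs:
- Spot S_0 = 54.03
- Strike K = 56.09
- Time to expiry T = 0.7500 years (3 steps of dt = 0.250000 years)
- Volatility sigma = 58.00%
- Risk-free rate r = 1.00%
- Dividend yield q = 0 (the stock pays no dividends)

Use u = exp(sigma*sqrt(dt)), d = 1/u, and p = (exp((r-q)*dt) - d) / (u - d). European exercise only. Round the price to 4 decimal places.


dt = T/N = 0.250000
u = exp(sigma*sqrt(dt)) = 1.336427; d = 1/u = 0.748264
p = (exp((r-q)*dt) - d) / (u - d) = 0.432260
Discount per step: exp(-r*dt) = 0.997503
Stock lattice S(k, i) with i counting down-moves:
  k=0: S(0,0) = 54.0300
  k=1: S(1,0) = 72.2072; S(1,1) = 40.4287
  k=2: S(2,0) = 96.4997; S(2,1) = 54.0300; S(2,2) = 30.2513
  k=3: S(3,0) = 128.9648; S(3,1) = 72.2072; S(3,2) = 40.4287; S(3,3) = 22.6360
Terminal payoffs V(N, i) = max(K - S_T, 0):
  V(3,0) = 0.000000; V(3,1) = 0.000000; V(3,2) = 15.661319; V(3,3) = 33.454048
Backward induction: V(k, i) = exp(-r*dt) * [p * V(k+1, i) + (1-p) * V(k+1, i+1)].
  V(2,0) = exp(-r*dt) * [p*0.000000 + (1-p)*0.000000] = 0.000000
  V(2,1) = exp(-r*dt) * [p*0.000000 + (1-p)*15.661319] = 8.869361
  V(2,2) = exp(-r*dt) * [p*15.661319 + (1-p)*33.454048] = 25.698641
  V(1,0) = exp(-r*dt) * [p*0.000000 + (1-p)*8.869361] = 5.022921
  V(1,1) = exp(-r*dt) * [p*8.869361 + (1-p)*25.698641] = 18.378019
  V(0,0) = exp(-r*dt) * [p*5.022921 + (1-p)*18.378019] = 12.573675

Answer: Price = V(0,0) = 12.5737


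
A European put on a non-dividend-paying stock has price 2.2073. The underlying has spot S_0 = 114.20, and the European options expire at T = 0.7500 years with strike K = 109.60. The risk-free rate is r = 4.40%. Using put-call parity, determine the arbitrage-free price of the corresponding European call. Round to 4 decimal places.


Put-call parity: C - P = S_0 * exp(-qT) - K * exp(-rT).
S_0 * exp(-qT) = 114.2000 * 1.00000000 = 114.20000000
K * exp(-rT) = 109.6000 * 0.96753856 = 106.04222613
C = P + S*exp(-qT) - K*exp(-rT)
C = 2.2073 + 114.20000000 - 106.04222613 = 10.3651

Answer: Call price = 10.3651


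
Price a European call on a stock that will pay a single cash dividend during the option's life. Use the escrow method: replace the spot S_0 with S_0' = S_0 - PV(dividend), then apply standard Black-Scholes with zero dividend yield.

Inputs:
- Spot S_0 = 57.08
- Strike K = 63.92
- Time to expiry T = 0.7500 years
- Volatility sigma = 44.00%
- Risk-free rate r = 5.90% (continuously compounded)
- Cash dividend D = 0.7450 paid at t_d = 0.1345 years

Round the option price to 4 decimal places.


Answer: Price = 6.6726

Derivation:
PV(D) = D * exp(-r * t_d) = 0.7450 * 0.99209590 = 0.73911145
S_0' = S_0 - PV(D) = 57.0800 - 0.73911145 = 56.34088855
d1 = (ln(S_0'/K) + (r + sigma^2/2)*T) / (sigma*sqrt(T)) = -0.02456827
d2 = d1 - sigma*sqrt(T) = -0.40561945
exp(-rT) = 0.95671475
N(d1) = 0.49019966; N(d2) = 0.34251112
C = S_0' * N(d1) - K * exp(-rT) * N(d2) = 56.34088855 * 0.49019966 - 63.9200 * 0.95671475 * 0.34251112 = 6.6726


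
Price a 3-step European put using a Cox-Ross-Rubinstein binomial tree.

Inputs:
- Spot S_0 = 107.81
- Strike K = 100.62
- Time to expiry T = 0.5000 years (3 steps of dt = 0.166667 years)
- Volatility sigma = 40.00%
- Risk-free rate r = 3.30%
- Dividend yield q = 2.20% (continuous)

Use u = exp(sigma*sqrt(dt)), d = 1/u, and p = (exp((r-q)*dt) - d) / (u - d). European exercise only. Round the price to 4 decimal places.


dt = T/N = 0.166667
u = exp(sigma*sqrt(dt)) = 1.177389; d = 1/u = 0.849337
p = (exp((r-q)*dt) - d) / (u - d) = 0.464859
Discount per step: exp(-r*dt) = 0.994515
Stock lattice S(k, i) with i counting down-moves:
  k=0: S(0,0) = 107.8100
  k=1: S(1,0) = 126.9343; S(1,1) = 91.5670
  k=2: S(2,0) = 149.4511; S(2,1) = 107.8100; S(2,2) = 77.7712
  k=3: S(3,0) = 175.9621; S(3,1) = 126.9343; S(3,2) = 91.5670; S(3,3) = 66.0540
Terminal payoffs V(N, i) = max(K - S_T, 0):
  V(3,0) = 0.000000; V(3,1) = 0.000000; V(3,2) = 9.052986; V(3,3) = 34.566008
Backward induction: V(k, i) = exp(-r*dt) * [p * V(k+1, i) + (1-p) * V(k+1, i+1)].
  V(2,0) = exp(-r*dt) * [p*0.000000 + (1-p)*0.000000] = 0.000000
  V(2,1) = exp(-r*dt) * [p*0.000000 + (1-p)*9.052986] = 4.818049
  V(2,2) = exp(-r*dt) * [p*9.052986 + (1-p)*34.566008] = 22.581501
  V(1,0) = exp(-r*dt) * [p*0.000000 + (1-p)*4.818049] = 2.564192
  V(1,1) = exp(-r*dt) * [p*4.818049 + (1-p)*22.581501] = 14.245429
  V(0,0) = exp(-r*dt) * [p*2.564192 + (1-p)*14.245429] = 8.766946

Answer: Price = V(0,0) = 8.7669


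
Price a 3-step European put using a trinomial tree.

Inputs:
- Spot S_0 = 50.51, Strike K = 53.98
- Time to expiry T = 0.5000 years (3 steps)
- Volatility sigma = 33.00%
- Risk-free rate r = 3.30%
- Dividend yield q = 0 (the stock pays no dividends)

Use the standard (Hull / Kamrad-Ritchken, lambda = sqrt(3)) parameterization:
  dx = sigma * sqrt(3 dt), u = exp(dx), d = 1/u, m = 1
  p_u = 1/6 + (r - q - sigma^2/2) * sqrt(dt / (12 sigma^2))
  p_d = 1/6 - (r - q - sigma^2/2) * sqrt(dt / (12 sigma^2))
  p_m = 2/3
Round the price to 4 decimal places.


dt = T/N = 0.166667; dx = sigma*sqrt(3*dt) = 0.233345
u = exp(dx) = 1.262817; d = 1/u = 0.791880
p_u = 0.159006, p_m = 0.666667, p_d = 0.174327
Discount per step: exp(-r*dt) = 0.994515
Stock lattice S(k, j) with j the centered position index:
  k=0: S(0,+0) = 50.5100
  k=1: S(1,-1) = 39.9979; S(1,+0) = 50.5100; S(1,+1) = 63.7849
  k=2: S(2,-2) = 31.6735; S(2,-1) = 39.9979; S(2,+0) = 50.5100; S(2,+1) = 63.7849; S(2,+2) = 80.5487
  k=3: S(3,-3) = 25.0816; S(3,-2) = 31.6735; S(3,-1) = 39.9979; S(3,+0) = 50.5100; S(3,+1) = 63.7849; S(3,+2) = 80.5487; S(3,+3) = 101.7183
Terminal payoffs V(N, j) = max(K - S_T, 0):
  V(3,-3) = 28.898372; V(3,-2) = 22.306484; V(3,-1) = 13.982134; V(3,+0) = 3.470000; V(3,+1) = 0.000000; V(3,+2) = 0.000000; V(3,+3) = 0.000000
Backward induction: V(k, j) = exp(-r*dt) * [p_u * V(k+1, j+1) + p_m * V(k+1, j) + p_d * V(k+1, j-1)]
  V(2,-2) = exp(-r*dt) * [p_u*13.982134 + p_m*22.306484 + p_d*28.898372] = 22.010612
  V(2,-1) = exp(-r*dt) * [p_u*3.470000 + p_m*13.982134 + p_d*22.306484] = 13.686315
  V(2,+0) = exp(-r*dt) * [p_u*0.000000 + p_m*3.470000 + p_d*13.982134] = 4.724739
  V(2,+1) = exp(-r*dt) * [p_u*0.000000 + p_m*0.000000 + p_d*3.470000] = 0.601597
  V(2,+2) = exp(-r*dt) * [p_u*0.000000 + p_m*0.000000 + p_d*0.000000] = 0.000000
  V(1,-1) = exp(-r*dt) * [p_u*4.724739 + p_m*13.686315 + p_d*22.010612] = 13.637305
  V(1,+0) = exp(-r*dt) * [p_u*0.601597 + p_m*4.724739 + p_d*13.686315] = 5.600490
  V(1,+1) = exp(-r*dt) * [p_u*0.000000 + p_m*0.601597 + p_d*4.724739] = 1.217997
  V(0,+0) = exp(-r*dt) * [p_u*1.217997 + p_m*5.600490 + p_d*13.637305] = 6.270099

Answer: Price = V(0,0) = 6.2701


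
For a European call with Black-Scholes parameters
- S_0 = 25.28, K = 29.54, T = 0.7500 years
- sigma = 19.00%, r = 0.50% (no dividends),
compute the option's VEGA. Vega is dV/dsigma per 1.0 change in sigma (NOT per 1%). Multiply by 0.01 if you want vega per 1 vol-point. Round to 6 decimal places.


Answer: Vega = 6.130501

Derivation:
d1 = -0.8413768490; d2 = -1.0059216757
phi(d1) = 0.2800195003; exp(-qT) = 1.0000000000; exp(-rT) = 0.9962570225
Vega = S * exp(-qT) * phi(d1) * sqrt(T) = 25.2800 * 1.0000000000 * 0.2800195003 * 0.8660254038 = 6.130501
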